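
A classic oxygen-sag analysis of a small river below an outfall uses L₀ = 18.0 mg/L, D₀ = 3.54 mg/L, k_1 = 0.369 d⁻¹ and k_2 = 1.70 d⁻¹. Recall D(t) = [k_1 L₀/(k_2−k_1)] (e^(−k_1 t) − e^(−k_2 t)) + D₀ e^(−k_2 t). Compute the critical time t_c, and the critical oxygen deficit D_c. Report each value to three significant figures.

t_c ≈ 0.219 d; D_c ≈ 3.60 mg/L

With k_2/k_1 = 4.607 and 1 − D₀(k_2−k_1)/(k_1 L₀) = 0.2906,
t_c = ln(4.607 × 0.2906) / (1.70 − 0.369) = ln(1.339) / 1.331 = 0.2918/1.331 = 0.2193 d.
D_c = (k_1/k_2) L₀ e^(−k_1 t_c) = (0.369/1.70) × 18.0 × e^(−0.369×0.2193) = 0.2171 × 18.0 × 0.9223 = 3.603 mg/L.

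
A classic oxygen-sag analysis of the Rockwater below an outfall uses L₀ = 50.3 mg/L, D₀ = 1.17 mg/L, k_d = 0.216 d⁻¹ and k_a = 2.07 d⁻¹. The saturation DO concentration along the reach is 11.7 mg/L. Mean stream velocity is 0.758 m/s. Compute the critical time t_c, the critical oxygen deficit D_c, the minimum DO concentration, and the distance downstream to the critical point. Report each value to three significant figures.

t_c = [1/(k_a−k_d)] ln[(k_a/k_d)(1 − D₀(k_a−k_d)/(k_d L₀))]
= [1/(2.07−0.216)] ln[(2.07/0.216)(1 − 1.17×1.854/(0.216×50.3))]
= (1/1.854) ln[9.583 × 0.8003] = 0.5394 × ln(7.670) = 0.5394 × 2.037 = 1.099 d.
D_c = (k_d/k_a) L₀ e^(−k_d t_c) = (0.216/2.07) × 50.3 × e^(−0.216×1.099) = 0.1043 × 50.3 × 0.7887 = 4.140 mg/L.
Minimum DO = C_s − D_c = 11.7 − 4.140 = 7.560 mg/L.
x_c = v t_c = 0.758 m/s × 1.099 d × 86400 s/d = 71970 m ≈ 72.0 km.

t_c ≈ 1.10 d; D_c ≈ 4.14 mg/L; min DO ≈ 7.56 mg/L; x_c ≈ 72.0 km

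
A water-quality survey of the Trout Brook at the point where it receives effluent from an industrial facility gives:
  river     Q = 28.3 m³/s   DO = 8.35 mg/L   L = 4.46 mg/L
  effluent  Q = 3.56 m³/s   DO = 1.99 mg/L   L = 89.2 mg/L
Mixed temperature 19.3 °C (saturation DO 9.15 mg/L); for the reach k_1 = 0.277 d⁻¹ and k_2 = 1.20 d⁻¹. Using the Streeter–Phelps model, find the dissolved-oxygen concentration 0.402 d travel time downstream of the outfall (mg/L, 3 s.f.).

DO ≈ 7.06 mg/L

Mixed DO = (28.3×8.35 + 3.56×1.99)/(28.3+3.56) = 243.4/31.86 = 7.639 mg/L.
Mixed L₀ = (28.3×4.46 + 3.56×89.2)/(31.86) = 443.8/31.86 = 13.93 mg/L.
Initial deficit D₀ = C_s − DO₀ = 9.15 − 7.639 = 1.511 mg/L.
D(0.402) = [0.277×13.93/(1.20−0.277)](e^(−0.277×0.402) − e^(−1.20×0.402)) + 1.511 e^(−1.20×0.402)
= 4.180 × (0.8946 − 0.6173) + 1.511 × 0.6173 = 2.092 mg/L.
DO = 9.15 − 2.092 = 7.058 mg/L.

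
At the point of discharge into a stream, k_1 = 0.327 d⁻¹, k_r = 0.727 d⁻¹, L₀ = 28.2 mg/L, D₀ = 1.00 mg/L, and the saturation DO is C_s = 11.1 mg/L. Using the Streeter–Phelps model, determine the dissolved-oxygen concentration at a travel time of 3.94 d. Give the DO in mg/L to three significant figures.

k_1 L₀/(k_r−k_1) = 0.327×28.2/(0.727−0.327) = 9.221/0.4000 = 23.05 mg/L.
e^(−k_1 t) = e^(−0.327×3.940) = 0.2757; e^(−k_r t) = e^(−0.727×3.940) = 0.05702.
D = 23.05 × (0.2757 − 0.05702) + 1.00 × 0.05702 = 5.042 + 0.05702 = 5.099 mg/L.
DO = C_s − D = 11.1 − 5.099 = 6.001 mg/L.

DO ≈ 6.00 mg/L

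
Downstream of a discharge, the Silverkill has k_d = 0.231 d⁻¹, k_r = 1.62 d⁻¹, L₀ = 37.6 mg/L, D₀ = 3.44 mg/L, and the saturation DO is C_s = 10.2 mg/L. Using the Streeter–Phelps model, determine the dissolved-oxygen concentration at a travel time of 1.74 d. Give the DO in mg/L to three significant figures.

DO ≈ 6.18 mg/L

k_d L₀/(k_r−k_d) = 0.231×37.6/(1.62−0.231) = 8.686/1.389 = 6.253 mg/L.
e^(−k_d t) = e^(−0.231×1.740) = 0.6690; e^(−k_r t) = e^(−1.62×1.740) = 0.05968.
D = 6.253 × (0.6690 − 0.05968) + 3.44 × 0.05968 = 3.810 + 0.2053 = 4.016 mg/L.
DO = C_s − D = 10.2 − 4.016 = 6.184 mg/L.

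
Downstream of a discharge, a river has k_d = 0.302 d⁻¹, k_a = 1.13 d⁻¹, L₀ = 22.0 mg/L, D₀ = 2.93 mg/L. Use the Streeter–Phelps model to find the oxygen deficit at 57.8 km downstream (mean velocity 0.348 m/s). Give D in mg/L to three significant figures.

D ≈ 3.91 mg/L

Travel time t = x/v = 57.8 km / (0.348 m/s) = 57800 m / 0.348 m/s = 166100 s = 1.922 d.
k_d L₀/(k_a−k_d) = 0.302×22.0/(1.13−0.302) = 6.644/0.8280 = 8.024 mg/L.
e^(−k_d t) = e^(−0.302×1.922) = 0.5596; e^(−k_a t) = e^(−1.13×1.922) = 0.1139.
D = 8.024 × (0.5596 − 0.1139) + 2.93 × 0.1139 = 3.576 + 0.3338 = 3.910 mg/L.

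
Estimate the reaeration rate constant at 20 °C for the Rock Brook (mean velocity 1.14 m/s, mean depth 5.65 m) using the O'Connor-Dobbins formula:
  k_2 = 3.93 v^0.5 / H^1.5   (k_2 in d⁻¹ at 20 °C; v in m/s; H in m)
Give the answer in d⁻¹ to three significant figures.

k_2 = 3.93 × 1.14^0.5 / 5.65^1.5 = 3.93 × 1.068 / 13.43 = 0.3124 d⁻¹.

k_2 ≈ 0.312 d⁻¹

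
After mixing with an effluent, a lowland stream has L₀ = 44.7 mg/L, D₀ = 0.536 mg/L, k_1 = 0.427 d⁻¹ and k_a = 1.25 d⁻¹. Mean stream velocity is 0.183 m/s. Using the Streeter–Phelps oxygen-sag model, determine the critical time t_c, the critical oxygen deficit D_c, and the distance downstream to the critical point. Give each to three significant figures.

With k_a/k_1 = 2.927 and 1 − D₀(k_a−k_1)/(k_1 L₀) = 0.9769,
t_c = ln(2.927 × 0.9769) / (1.25 − 0.427) = ln(2.860) / 0.8230 = 1.051/0.8230 = 1.277 d.
D_c = (k_1/k_a) L₀ e^(−k_1 t_c) = (0.427/1.25) × 44.7 × e^(−0.427×1.277) = 0.3416 × 44.7 × 0.5798 = 8.853 mg/L.
x_c = v t_c = 0.183 m/s × 1.277 d × 86400 s/d = 20190 m ≈ 20.2 km.

t_c ≈ 1.28 d; D_c ≈ 8.85 mg/L; x_c ≈ 20.2 km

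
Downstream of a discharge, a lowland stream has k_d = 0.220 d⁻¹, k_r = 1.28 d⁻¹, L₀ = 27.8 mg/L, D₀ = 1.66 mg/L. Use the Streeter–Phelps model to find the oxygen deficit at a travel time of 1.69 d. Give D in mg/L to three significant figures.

D ≈ 3.51 mg/L

k_d L₀/(k_r−k_d) = 0.220×27.8/(1.28−0.220) = 6.116/1.060 = 5.770 mg/L.
e^(−k_d t) = e^(−0.220×1.690) = 0.6895; e^(−k_r t) = e^(−1.28×1.690) = 0.1150.
D = 5.770 × (0.6895 − 0.1150) + 1.66 × 0.1150 = 3.315 + 0.1908 = 3.506 mg/L.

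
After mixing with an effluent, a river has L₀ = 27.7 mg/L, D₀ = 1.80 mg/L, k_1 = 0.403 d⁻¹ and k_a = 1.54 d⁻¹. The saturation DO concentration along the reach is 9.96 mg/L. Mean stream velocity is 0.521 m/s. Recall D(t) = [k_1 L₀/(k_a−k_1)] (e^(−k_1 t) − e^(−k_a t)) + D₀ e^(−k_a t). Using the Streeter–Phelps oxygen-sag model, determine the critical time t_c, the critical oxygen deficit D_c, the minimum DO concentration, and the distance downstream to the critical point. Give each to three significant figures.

t_c ≈ 1.00 d; D_c ≈ 4.84 mg/L; min DO ≈ 5.12 mg/L; x_c ≈ 45.1 km

With k_a/k_1 = 3.821 and 1 − D₀(k_a−k_1)/(k_1 L₀) = 0.8167,
t_c = ln(3.821 × 0.8167) / (1.54 − 0.403) = ln(3.121) / 1.137 = 1.138/1.137 = 1.001 d.
L(t_c) = L₀ e^(−k_1 t_c) = 27.7 × 0.6681 = 18.51 mg/L, and at the critical point k_a D_c = k_1 L, so D_c = (0.403/1.54) × 18.51 = 4.843 mg/L.
Minimum DO = C_s − D_c = 9.96 − 4.843 = 5.117 mg/L.
x_c = v t_c = 0.521 m/s × 1.001 d × 86400 s/d = 45060 m ≈ 45.1 km.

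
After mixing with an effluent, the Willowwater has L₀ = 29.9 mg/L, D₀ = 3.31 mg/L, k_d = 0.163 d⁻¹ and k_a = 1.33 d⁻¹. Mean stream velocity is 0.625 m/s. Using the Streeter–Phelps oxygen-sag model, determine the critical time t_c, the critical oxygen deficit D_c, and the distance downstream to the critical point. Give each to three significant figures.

t_c = [1/(k_a−k_d)] ln[(k_a/k_d)(1 − D₀(k_a−k_d)/(k_d L₀))]
= [1/(1.33−0.163)] ln[(1.33/0.163)(1 − 3.31×1.167/(0.163×29.9))]
= (1/1.167) ln[8.160 × 0.2074] = 0.8569 × ln(1.692) = 0.8569 × 0.5262 = 0.4509 d.
D_c = (k_d/k_a) L₀ e^(−k_d t_c) = (0.163/1.33) × 29.9 × e^(−0.163×0.4509) = 0.1226 × 29.9 × 0.9291 = 3.405 mg/L.
x_c = v t_c = 0.625 m/s × 0.4509 d × 86400 s/d = 24350 m ≈ 24.3 km.

t_c ≈ 0.451 d; D_c ≈ 3.40 mg/L; x_c ≈ 24.3 km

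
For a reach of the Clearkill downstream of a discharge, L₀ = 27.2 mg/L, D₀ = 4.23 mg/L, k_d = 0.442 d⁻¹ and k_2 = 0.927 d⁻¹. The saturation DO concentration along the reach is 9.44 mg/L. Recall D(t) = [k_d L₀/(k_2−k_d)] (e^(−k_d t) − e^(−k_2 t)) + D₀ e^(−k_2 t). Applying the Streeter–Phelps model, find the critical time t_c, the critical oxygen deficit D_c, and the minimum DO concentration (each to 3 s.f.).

t_c ≈ 1.14 d; D_c ≈ 7.83 mg/L; min DO ≈ 1.61 mg/L

t_c = [1/(k_2−k_d)] ln[(k_2/k_d)(1 − D₀(k_2−k_d)/(k_d L₀))]
= [1/(0.927−0.442)] ln[(0.927/0.442)(1 − 4.23×0.4850/(0.442×27.2))]
= (1/0.4850) ln[2.097 × 0.8294] = 2.062 × ln(1.739) = 2.062 × 0.5535 = 1.141 d.
L(t_c) = L₀ e^(−k_d t_c) = 27.2 × 0.6038 = 16.42 mg/L, and at the critical point k_2 D_c = k_d L, so D_c = (0.442/0.927) × 16.42 = 7.831 mg/L.
Minimum DO = C_s − D_c = 9.44 − 7.831 = 1.609 mg/L.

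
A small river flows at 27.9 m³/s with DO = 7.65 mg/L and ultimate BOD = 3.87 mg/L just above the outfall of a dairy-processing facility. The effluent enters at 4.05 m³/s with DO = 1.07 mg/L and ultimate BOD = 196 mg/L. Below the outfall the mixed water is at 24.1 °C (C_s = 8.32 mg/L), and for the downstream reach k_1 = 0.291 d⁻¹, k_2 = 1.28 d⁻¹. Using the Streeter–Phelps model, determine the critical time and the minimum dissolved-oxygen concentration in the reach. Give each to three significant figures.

t_c ≈ 1.30 d; minimum DO ≈ 3.92 mg/L

Mixed DO = (27.9×7.65 + 4.05×1.07)/(27.9+4.05) = 217.8/31.95 = 6.816 mg/L.
Mixed L₀ = (27.9×3.87 + 4.05×196)/(31.95) = 901.8/31.95 = 28.22 mg/L.
Initial deficit D₀ = C_s − DO₀ = 8.32 − 6.816 = 1.504 mg/L.
t_c = (1/0.9890) ln[(1.28/0.291)(1 − 1.504×0.9890/(0.291×28.22))] = 1.011 × ln(3.602) = 1.296 d.
D_c = (0.291/1.28) × 28.22 × e^(−0.291×1.296) = 0.2273 × 28.22 × 0.6859 = 4.401 mg/L.
Minimum DO = 8.32 − 4.401 = 3.919 mg/L.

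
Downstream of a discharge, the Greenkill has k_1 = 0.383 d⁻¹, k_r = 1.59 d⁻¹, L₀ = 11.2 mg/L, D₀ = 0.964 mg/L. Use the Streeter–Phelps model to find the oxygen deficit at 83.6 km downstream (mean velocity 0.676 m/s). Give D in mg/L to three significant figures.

Travel time t = x/v = 83.6 km / (0.676 m/s) = 83600 m / 0.676 m/s = 123700 s = 1.431 d.
k_1 L₀/(k_r−k_1) = 0.383×11.2/(1.59−0.383) = 4.290/1.207 = 3.554 mg/L.
e^(−k_1 t) = e^(−0.383×1.431) = 0.5780; e^(−k_r t) = e^(−1.59×1.431) = 0.1027.
D = 3.554 × (0.5780 − 0.1027) + 0.964 × 0.1027 = 1.689 + 0.09901 = 1.788 mg/L.

D ≈ 1.79 mg/L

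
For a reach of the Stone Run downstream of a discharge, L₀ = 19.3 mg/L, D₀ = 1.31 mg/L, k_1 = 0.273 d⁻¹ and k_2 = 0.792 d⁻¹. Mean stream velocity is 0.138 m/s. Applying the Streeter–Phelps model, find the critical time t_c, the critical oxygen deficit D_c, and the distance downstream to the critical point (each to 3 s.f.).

At the critical point dD/dt = 0, so k_1 L₀ e^(−k_1 t) = k_2 D. Substituting D(t) from the Streeter–Phelps equation and solving for t gives
t_c = ln[(k_2/k_1)(1 − D₀(k_2−k_1)/(k_1 L₀))] / (k_2−k_1).
Here k_2−k_1 = 0.5190 d⁻¹ and 1 − D₀(k_2−k_1)/(k_1 L₀) = 1 − 1.31×0.5190/(0.273×19.3) = 0.8710, so
t_c = ln(2.901 × 0.8710) / 0.5190 = 0.9269 / 0.5190 = 1.786 d.
D_c = (k_1/k_2) L₀ e^(−k_1 t_c) = (0.273/0.792) × 19.3 × e^(−0.273×1.786) = 0.3447 × 19.3 × 0.6141 = 4.085 mg/L.
x_c = v t_c = 0.138 m/s × 1.786 d × 86400 s/d = 21290 m ≈ 21.3 km.

t_c ≈ 1.79 d; D_c ≈ 4.09 mg/L; x_c ≈ 21.3 km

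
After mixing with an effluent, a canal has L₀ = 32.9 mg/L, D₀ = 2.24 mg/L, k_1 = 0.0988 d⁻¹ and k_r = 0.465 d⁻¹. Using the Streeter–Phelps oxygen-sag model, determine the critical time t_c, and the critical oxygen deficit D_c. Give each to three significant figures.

At the critical point dD/dt = 0, so k_1 L₀ e^(−k_1 t) = k_r D. Substituting D(t) from the Streeter–Phelps equation and solving for t gives
t_c = ln[(k_r/k_1)(1 − D₀(k_r−k_1)/(k_1 L₀))] / (k_r−k_1).
Here k_r−k_1 = 0.3662 d⁻¹ and 1 − D₀(k_r−k_1)/(k_1 L₀) = 1 − 2.24×0.3662/(0.0988×32.9) = 0.7476, so
t_c = ln(4.706 × 0.7476) / 0.3662 = 1.258 / 0.3662 = 3.436 d.
D_c = (k_1/k_r) L₀ e^(−k_1 t_c) = (0.0988/0.465) × 32.9 × e^(−0.0988×3.436) = 0.2125 × 32.9 × 0.7122 = 4.978 mg/L.

t_c ≈ 3.44 d; D_c ≈ 4.98 mg/L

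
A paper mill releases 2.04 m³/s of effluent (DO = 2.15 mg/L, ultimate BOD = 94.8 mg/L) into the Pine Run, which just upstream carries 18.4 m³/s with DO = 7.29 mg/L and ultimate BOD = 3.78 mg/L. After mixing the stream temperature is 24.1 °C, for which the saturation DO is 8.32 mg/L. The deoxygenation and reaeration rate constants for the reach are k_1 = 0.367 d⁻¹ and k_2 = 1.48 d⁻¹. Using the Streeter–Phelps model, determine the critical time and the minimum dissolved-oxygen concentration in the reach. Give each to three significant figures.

t_c ≈ 0.847 d; minimum DO ≈ 5.98 mg/L

Mixed DO = (18.4×7.29 + 2.04×2.15)/(18.4+2.04) = 138.5/20.44 = 6.777 mg/L.
Mixed L₀ = (18.4×3.78 + 2.04×94.8)/(20.44) = 262.9/20.44 = 12.86 mg/L.
Initial deficit D₀ = C_s − DO₀ = 8.32 − 6.777 = 1.543 mg/L.
t_c = (1/1.113) ln[(1.48/0.367)(1 − 1.543×1.113/(0.367×12.86))] = 0.8985 × ln(2.566) = 0.8466 d.
D_c = (0.367/1.48) × 12.86 × e^(−0.367×0.8466) = 0.2480 × 12.86 × 0.7329 = 2.338 mg/L.
Minimum DO = 8.32 − 2.338 = 5.982 mg/L.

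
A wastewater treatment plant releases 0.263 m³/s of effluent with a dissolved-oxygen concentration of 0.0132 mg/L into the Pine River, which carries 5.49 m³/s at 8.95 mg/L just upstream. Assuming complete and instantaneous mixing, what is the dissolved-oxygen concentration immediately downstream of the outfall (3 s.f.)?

8.54 mg/L

Flow-weighted mixing: C = (Q_r C_r + Q_w C_w)/(Q_r + Q_w)
= (5.49×8.95 + 0.263×0.0132)/(5.49 + 0.263) = 49.14/5.753 = 8.541 mg/L.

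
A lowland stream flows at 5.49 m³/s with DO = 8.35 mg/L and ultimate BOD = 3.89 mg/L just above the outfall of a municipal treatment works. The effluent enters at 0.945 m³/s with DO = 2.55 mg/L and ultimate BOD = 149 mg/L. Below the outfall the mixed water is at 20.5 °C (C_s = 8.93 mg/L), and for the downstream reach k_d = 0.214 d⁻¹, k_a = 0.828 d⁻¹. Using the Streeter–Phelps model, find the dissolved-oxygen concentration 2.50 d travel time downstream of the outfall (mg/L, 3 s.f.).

Mixed DO = (5.49×8.35 + 0.945×2.55)/(5.49+0.945) = 48.25/6.435 = 7.498 mg/L.
Mixed L₀ = (5.49×3.89 + 0.945×149)/(6.435) = 162.2/6.435 = 25.20 mg/L.
Initial deficit D₀ = C_s − DO₀ = 8.93 − 7.498 = 1.432 mg/L.
D(2.50) = [0.214×25.20/(0.828−0.214)](e^(−0.214×2.50) − e^(−0.828×2.50)) + 1.432 e^(−0.828×2.50)
= 8.783 × (0.5857 − 0.1262) + 1.432 × 0.1262 = 4.216 mg/L.
DO = 8.93 − 4.216 = 4.714 mg/L.

DO ≈ 4.71 mg/L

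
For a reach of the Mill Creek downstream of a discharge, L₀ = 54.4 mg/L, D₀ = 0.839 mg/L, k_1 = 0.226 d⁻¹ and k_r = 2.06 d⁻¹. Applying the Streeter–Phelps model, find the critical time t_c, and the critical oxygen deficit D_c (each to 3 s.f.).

With k_r/k_1 = 9.115 and 1 − D₀(k_r−k_1)/(k_1 L₀) = 0.8748,
t_c = ln(9.115 × 0.8748) / (2.06 − 0.226) = ln(7.974) / 1.834 = 2.076/1.834 = 1.132 d.
L(t_c) = L₀ e^(−k_1 t_c) = 54.4 × 0.7743 = 42.12 mg/L, and at the critical point k_r D_c = k_1 L, so D_c = (0.226/2.06) × 42.12 = 4.621 mg/L.

t_c ≈ 1.13 d; D_c ≈ 4.62 mg/L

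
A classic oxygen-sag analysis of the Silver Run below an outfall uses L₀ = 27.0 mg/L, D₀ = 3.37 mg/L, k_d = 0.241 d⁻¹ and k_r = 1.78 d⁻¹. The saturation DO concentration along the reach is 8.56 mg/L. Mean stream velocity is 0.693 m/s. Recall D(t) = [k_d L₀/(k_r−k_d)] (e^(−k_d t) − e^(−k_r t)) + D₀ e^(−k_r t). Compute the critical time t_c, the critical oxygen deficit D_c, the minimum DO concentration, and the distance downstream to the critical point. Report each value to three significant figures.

With k_r/k_d = 7.386 and 1 − D₀(k_r−k_d)/(k_d L₀) = 0.2029,
t_c = ln(7.386 × 0.2029) / (1.78 − 0.241) = ln(1.499) / 1.539 = 0.4048/1.539 = 0.2630 d.
D_c = (k_d/k_r) L₀ e^(−k_d t_c) = (0.241/1.78) × 27.0 × e^(−0.241×0.2630) = 0.1354 × 27.0 × 0.9386 = 3.431 mg/L.
Minimum DO = C_s − D_c = 8.56 − 3.431 = 5.129 mg/L.
x_c = v t_c = 0.693 m/s × 0.2630 d × 86400 s/d = 15750 m ≈ 15.7 km.

t_c ≈ 0.263 d; D_c ≈ 3.43 mg/L; min DO ≈ 5.13 mg/L; x_c ≈ 15.7 km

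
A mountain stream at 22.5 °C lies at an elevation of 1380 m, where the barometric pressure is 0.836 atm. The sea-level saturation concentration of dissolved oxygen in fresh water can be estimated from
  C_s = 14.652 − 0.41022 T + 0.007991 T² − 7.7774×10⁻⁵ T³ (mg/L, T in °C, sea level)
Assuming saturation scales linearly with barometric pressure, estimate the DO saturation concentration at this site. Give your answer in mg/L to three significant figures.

C_s ≈ 7.17 mg/L

At sea level: C_s = 14.652 − 0.41022×22.5 + 0.007991×22.5² − 7.7774×10⁻⁵×22.5³ = 8.582 mg/L.
Pressure correction: C_s' = 8.582 × 0.836 = 7.174 mg/L.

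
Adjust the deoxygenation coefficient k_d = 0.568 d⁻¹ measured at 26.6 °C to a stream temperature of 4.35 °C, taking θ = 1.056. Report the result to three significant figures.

k_d(T₂) = k_d(T₁) · θ^(T₂−T₁) = 0.568 × 1.056^(4.35−26.6)
= 0.568 × 1.056^-22.2 = 0.568 × 0.2975 = 0.1690 d⁻¹.

k_d ≈ 0.169 d⁻¹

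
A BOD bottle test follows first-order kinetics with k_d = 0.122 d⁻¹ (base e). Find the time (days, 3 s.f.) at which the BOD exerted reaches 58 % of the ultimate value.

t ≈ 7.11 d

y/L₀ = 1 − e^(−k_d t) = 0.58 ⇒ e^(−k_d t) = 0.420
t = −ln(0.420) / 0.122 = 0.8675 / 0.122 = 7.111 d.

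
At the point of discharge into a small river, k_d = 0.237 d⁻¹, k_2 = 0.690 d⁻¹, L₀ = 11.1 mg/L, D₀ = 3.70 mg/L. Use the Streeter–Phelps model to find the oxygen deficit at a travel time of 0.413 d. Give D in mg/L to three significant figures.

D ≈ 3.68 mg/L

k_d L₀/(k_2−k_d) = 0.237×11.1/(0.690−0.237) = 2.631/0.4530 = 5.807 mg/L.
e^(−k_d t) = e^(−0.237×0.4130) = 0.9068; e^(−k_2 t) = e^(−0.690×0.4130) = 0.7520.
D = 5.807 × (0.9068 − 0.7520) + 3.70 × 0.7520 = 0.8985 + 2.783 = 3.681 mg/L.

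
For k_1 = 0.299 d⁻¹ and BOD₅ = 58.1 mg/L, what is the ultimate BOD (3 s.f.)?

L₀ ≈ 74.9 mg/L

BOD₅ = L₀(1 − e^(−5k_1)) ⇒ L₀ = BOD₅ / (1 − e^(−5×0.299))
= 58.1 / (1 − 0.2242) = 58.1 / 0.7758 = 74.90 mg/L.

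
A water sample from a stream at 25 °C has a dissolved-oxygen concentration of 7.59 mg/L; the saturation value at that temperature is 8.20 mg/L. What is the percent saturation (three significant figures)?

92.6 % saturation

% saturation = C/C_s × 100 = 7.59/8.20 × 100 = 92.6 %.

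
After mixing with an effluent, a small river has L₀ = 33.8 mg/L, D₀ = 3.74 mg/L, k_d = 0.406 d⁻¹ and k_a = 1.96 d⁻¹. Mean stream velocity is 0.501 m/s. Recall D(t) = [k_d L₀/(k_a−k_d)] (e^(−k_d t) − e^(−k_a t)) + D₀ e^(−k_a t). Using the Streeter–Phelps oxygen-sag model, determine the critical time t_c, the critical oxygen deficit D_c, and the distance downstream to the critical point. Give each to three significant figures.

t_c ≈ 0.659 d; D_c ≈ 5.36 mg/L; x_c ≈ 28.5 km

t_c = [1/(k_a−k_d)] ln[(k_a/k_d)(1 − D₀(k_a−k_d)/(k_d L₀))]
= [1/(1.96−0.406)] ln[(1.96/0.406)(1 − 3.74×1.554/(0.406×33.8))]
= (1/1.554) ln[4.828 × 0.5765] = 0.6435 × ln(2.783) = 0.6435 × 1.024 = 0.6586 d.
D_c = (k_d/k_a) L₀ e^(−k_d t_c) = (0.406/1.96) × 33.8 × e^(−0.406×0.6586) = 0.2071 × 33.8 × 0.7654 = 5.359 mg/L.
x_c = v t_c = 0.501 m/s × 0.6586 d × 86400 s/d = 28510 m ≈ 28.5 km.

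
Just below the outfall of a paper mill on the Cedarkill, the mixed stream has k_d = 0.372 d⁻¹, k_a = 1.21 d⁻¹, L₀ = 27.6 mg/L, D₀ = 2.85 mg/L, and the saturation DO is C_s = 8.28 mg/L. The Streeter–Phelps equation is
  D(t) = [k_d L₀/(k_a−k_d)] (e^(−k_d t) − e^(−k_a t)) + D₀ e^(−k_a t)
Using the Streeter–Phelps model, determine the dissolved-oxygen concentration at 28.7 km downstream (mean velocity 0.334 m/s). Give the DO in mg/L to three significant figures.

Travel time t = x/v = 28.7 km / (0.334 m/s) = 28700 m / 0.334 m/s = 85930 s = 0.9945 d.
k_d L₀/(k_a−k_d) = 0.372×27.6/(1.21−0.372) = 10.27/0.8380 = 12.25 mg/L.
e^(−k_d t) = e^(−0.372×0.9945) = 0.6908; e^(−k_a t) = e^(−1.21×0.9945) = 0.3002.
D = 12.25 × (0.6908 − 0.3002) + 2.85 × 0.3002 = 4.785 + 0.8555 = 5.641 mg/L.
DO = C_s − D = 8.28 − 5.641 = 2.639 mg/L.

DO ≈ 2.64 mg/L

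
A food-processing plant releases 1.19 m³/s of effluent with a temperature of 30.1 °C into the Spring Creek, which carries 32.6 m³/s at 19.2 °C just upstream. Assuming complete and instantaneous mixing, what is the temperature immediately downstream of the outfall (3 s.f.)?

Flow-weighted mixing: C = (Q_r C_r + Q_w C_w)/(Q_r + Q_w)
= (32.6×19.2 + 1.19×30.1)/(32.6 + 1.19) = 661.7/33.79 = 19.58 °C.

19.6 °C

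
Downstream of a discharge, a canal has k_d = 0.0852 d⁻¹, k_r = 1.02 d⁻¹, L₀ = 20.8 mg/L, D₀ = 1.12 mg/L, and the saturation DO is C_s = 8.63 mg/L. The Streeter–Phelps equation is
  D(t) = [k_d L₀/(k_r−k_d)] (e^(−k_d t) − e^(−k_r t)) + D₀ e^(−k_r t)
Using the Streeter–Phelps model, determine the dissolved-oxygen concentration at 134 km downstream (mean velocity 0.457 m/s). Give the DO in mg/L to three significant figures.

Travel time t = x/v = 134 km / (0.457 m/s) = 134000 m / 0.457 m/s = 293200 s = 3.394 d.
k_d L₀/(k_r−k_d) = 0.0852×20.8/(1.02−0.0852) = 1.772/0.9348 = 1.896 mg/L.
e^(−k_d t) = e^(−0.0852×3.394) = 0.7489; e^(−k_r t) = e^(−1.02×3.394) = 0.03138.
D = 1.896 × (0.7489 − 0.03138) + 1.12 × 0.03138 = 1.360 + 0.03515 = 1.395 mg/L.
DO = C_s − D = 8.63 − 1.395 = 7.235 mg/L.

DO ≈ 7.23 mg/L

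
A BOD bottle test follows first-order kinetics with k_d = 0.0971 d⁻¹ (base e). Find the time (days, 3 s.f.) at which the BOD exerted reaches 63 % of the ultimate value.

y/L₀ = 1 − e^(−k_d t) = 0.63 ⇒ e^(−k_d t) = 0.370
t = −ln(0.370) / 0.0971 = 0.9943 / 0.0971 = 10.24 d.

t ≈ 10.2 d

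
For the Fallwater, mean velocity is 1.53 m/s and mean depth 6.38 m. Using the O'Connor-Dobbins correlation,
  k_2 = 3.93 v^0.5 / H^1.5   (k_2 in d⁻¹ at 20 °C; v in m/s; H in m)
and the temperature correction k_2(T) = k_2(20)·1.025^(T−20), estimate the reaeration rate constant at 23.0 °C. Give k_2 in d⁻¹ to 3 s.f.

k_2 ≈ 0.325 d⁻¹

k_2(20) = 3.93 × 1.53^0.5 / 6.38^1.5 = 3.93 × 1.237 / 16.12 = 0.3017 d⁻¹.
k_2(23.0) = 0.3017 × 1.025^(23.0−20) = 0.3017 × 1.077 = 0.3248 d⁻¹.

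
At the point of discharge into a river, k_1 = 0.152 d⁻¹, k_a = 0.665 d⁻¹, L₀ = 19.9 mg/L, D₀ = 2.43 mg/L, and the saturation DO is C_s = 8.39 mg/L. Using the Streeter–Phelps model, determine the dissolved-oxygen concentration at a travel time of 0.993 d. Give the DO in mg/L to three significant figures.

DO ≈ 5.11 mg/L

k_1 L₀/(k_a−k_1) = 0.152×19.9/(0.665−0.152) = 3.025/0.5130 = 5.896 mg/L.
e^(−k_1 t) = e^(−0.152×0.9930) = 0.8599; e^(−k_a t) = e^(−0.665×0.9930) = 0.5167.
D = 5.896 × (0.8599 − 0.5167) + 2.43 × 0.5167 = 2.024 + 1.256 = 3.279 mg/L.
DO = C_s − D = 8.39 − 3.279 = 5.111 mg/L.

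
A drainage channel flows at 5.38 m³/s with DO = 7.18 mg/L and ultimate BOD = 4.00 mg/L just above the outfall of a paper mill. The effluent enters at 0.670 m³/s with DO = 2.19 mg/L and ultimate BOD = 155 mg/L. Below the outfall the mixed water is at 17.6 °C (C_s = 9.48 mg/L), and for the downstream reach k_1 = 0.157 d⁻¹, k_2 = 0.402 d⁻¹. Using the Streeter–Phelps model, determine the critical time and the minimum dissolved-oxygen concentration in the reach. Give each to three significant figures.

Mixed DO = (5.38×7.18 + 0.670×2.19)/(5.38+0.670) = 40.10/6.050 = 6.627 mg/L.
Mixed L₀ = (5.38×4.00 + 0.670×155)/(6.050) = 125.4/6.050 = 20.72 mg/L.
Initial deficit D₀ = C_s − DO₀ = 9.48 − 6.627 = 2.853 mg/L.
t_c = (1/0.2450) ln[(0.402/0.157)(1 − 2.853×0.2450/(0.157×20.72))] = 4.082 × ln(2.010) = 2.850 d.
D_c = (0.157/0.402) × 20.72 × e^(−0.157×2.850) = 0.3905 × 20.72 × 0.6392 = 5.173 mg/L.
Minimum DO = 9.48 − 5.173 = 4.307 mg/L.

t_c ≈ 2.85 d; minimum DO ≈ 4.31 mg/L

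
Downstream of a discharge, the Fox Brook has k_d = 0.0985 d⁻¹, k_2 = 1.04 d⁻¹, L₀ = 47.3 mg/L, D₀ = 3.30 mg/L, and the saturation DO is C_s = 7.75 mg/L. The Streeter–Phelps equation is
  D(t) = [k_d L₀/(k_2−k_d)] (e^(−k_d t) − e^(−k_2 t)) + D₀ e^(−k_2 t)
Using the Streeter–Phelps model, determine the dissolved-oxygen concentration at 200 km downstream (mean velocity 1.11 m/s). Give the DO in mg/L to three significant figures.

DO ≈ 3.91 mg/L

Travel time t = x/v = 200 km / (1.11 m/s) = 200000 m / 1.11 m/s = 180200 s = 2.085 d.
k_d L₀/(k_2−k_d) = 0.0985×47.3/(1.04−0.0985) = 4.659/0.9415 = 4.949 mg/L.
e^(−k_d t) = e^(−0.0985×2.085) = 0.8143; e^(−k_2 t) = e^(−1.04×2.085) = 0.1143.
D = 4.949 × (0.8143 − 0.1143) + 3.30 × 0.1143 = 3.464 + 0.3772 = 3.841 mg/L.
DO = C_s − D = 7.75 − 3.841 = 3.909 mg/L.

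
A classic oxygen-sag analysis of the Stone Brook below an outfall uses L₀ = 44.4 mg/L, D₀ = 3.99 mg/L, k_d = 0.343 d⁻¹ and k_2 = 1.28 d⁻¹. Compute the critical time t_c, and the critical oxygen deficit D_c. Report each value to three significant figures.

With k_2/k_d = 3.732 and 1 − D₀(k_2−k_d)/(k_d L₀) = 0.7545,
t_c = ln(3.732 × 0.7545) / (1.28 − 0.343) = ln(2.816) / 0.9370 = 1.035/0.9370 = 1.105 d.
D_c = (k_d/k_2) L₀ e^(−k_d t_c) = (0.343/1.28) × 44.4 × e^(−0.343×1.105) = 0.2680 × 44.4 × 0.6846 = 8.145 mg/L.

t_c ≈ 1.10 d; D_c ≈ 8.15 mg/L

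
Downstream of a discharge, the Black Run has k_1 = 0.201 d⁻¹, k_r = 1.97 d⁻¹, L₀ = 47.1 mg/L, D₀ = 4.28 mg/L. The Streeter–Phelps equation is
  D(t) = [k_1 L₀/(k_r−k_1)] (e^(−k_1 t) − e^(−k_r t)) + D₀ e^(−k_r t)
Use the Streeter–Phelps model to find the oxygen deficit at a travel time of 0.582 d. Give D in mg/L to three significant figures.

D ≈ 4.42 mg/L

k_1 L₀/(k_r−k_1) = 0.201×47.1/(1.97−0.201) = 9.467/1.769 = 5.352 mg/L.
e^(−k_1 t) = e^(−0.201×0.5820) = 0.8896; e^(−k_r t) = e^(−1.97×0.5820) = 0.3177.
D = 5.352 × (0.8896 − 0.3177) + 4.28 × 0.3177 = 3.060 + 1.360 = 4.420 mg/L.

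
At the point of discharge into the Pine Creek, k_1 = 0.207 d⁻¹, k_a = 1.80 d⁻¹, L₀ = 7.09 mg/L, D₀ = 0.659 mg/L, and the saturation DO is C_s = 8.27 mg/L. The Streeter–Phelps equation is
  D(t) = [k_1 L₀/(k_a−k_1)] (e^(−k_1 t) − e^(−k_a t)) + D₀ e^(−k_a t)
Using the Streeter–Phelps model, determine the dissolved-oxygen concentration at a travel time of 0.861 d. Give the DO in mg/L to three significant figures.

DO ≈ 7.55 mg/L

k_1 L₀/(k_a−k_1) = 0.207×7.09/(1.80−0.207) = 1.468/1.593 = 0.9213 mg/L.
e^(−k_1 t) = e^(−0.207×0.8610) = 0.8368; e^(−k_a t) = e^(−1.80×0.8610) = 0.2123.
D = 0.9213 × (0.8368 − 0.2123) + 0.659 × 0.2123 = 0.5753 + 0.1399 = 0.7152 mg/L.
DO = C_s − D = 8.27 − 0.7152 = 7.555 mg/L.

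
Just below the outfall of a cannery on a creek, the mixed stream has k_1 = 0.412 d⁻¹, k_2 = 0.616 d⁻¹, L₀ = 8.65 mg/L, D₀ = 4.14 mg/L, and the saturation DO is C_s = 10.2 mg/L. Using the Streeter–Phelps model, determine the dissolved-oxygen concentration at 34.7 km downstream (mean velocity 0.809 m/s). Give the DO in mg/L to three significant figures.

Travel time t = x/v = 34.7 km / (0.809 m/s) = 34700 m / 0.809 m/s = 42890 s = 0.4964 d.
k_1 L₀/(k_2−k_1) = 0.412×8.65/(0.616−0.412) = 3.564/0.2040 = 17.47 mg/L.
e^(−k_1 t) = e^(−0.412×0.4964) = 0.8150; e^(−k_2 t) = e^(−0.616×0.4964) = 0.7365.
D = 17.47 × (0.8150 − 0.7365) + 4.14 × 0.7365 = 1.371 + 3.049 = 4.421 mg/L.
DO = C_s − D = 10.2 − 4.421 = 5.779 mg/L.

DO ≈ 5.78 mg/L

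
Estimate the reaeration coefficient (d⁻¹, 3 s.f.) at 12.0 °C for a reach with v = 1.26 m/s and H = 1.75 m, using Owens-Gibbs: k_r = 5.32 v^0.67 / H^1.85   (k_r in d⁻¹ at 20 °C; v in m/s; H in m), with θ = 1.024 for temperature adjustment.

k_r ≈ 1.82 d⁻¹

k_r(20) = 5.32 × 1.26^0.67 / 1.75^1.85 = 5.32 × 1.167 / 2.816 = 2.206 d⁻¹.
k_r(12.0) = 2.206 × 1.024^(12.0−20) = 2.206 × 0.8272 = 1.824 d⁻¹.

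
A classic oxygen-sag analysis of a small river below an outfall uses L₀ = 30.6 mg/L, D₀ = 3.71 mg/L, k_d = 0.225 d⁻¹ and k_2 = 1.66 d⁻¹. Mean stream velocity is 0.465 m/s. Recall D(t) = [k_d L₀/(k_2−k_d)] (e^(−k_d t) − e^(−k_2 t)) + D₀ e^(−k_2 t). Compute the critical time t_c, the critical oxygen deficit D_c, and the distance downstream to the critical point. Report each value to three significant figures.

t_c ≈ 0.359 d; D_c ≈ 3.83 mg/L; x_c ≈ 14.4 km

At the critical point dD/dt = 0, so k_d L₀ e^(−k_d t) = k_2 D. Substituting D(t) from the Streeter–Phelps equation and solving for t gives
t_c = ln[(k_2/k_d)(1 − D₀(k_2−k_d)/(k_d L₀))] / (k_2−k_d).
Here k_2−k_d = 1.435 d⁻¹ and 1 − D₀(k_2−k_d)/(k_d L₀) = 1 − 3.71×1.435/(0.225×30.6) = 0.2267, so
t_c = ln(7.378 × 0.2267) / 1.435 = 0.5146 / 1.435 = 0.3586 d.
D_c = (k_d/k_2) L₀ e^(−k_d t_c) = (0.225/1.66) × 30.6 × e^(−0.225×0.3586) = 0.1355 × 30.6 × 0.9225 = 3.826 mg/L.
x_c = v t_c = 0.465 m/s × 0.3586 d × 86400 s/d = 14410 m ≈ 14.4 km.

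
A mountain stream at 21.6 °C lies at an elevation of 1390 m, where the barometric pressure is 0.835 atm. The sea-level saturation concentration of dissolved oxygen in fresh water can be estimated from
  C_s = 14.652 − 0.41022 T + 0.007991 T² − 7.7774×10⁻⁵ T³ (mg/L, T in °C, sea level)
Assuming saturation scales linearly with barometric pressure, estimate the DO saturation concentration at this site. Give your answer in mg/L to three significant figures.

C_s ≈ 7.29 mg/L

At sea level: C_s = 14.652 − 0.41022×21.6 + 0.007991×21.6² − 7.7774×10⁻⁵×21.6³ = 8.736 mg/L.
Pressure correction: C_s' = 8.736 × 0.835 = 7.294 mg/L.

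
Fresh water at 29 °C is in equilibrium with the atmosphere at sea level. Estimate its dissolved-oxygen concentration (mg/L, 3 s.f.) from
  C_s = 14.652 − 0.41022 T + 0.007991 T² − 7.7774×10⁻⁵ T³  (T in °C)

C_s ≈ 7.58 mg/L

C_s = 14.652 − 0.41022×29 + 0.007991×29² − 7.7774×10⁻⁵×29³ = 7.579 mg/L.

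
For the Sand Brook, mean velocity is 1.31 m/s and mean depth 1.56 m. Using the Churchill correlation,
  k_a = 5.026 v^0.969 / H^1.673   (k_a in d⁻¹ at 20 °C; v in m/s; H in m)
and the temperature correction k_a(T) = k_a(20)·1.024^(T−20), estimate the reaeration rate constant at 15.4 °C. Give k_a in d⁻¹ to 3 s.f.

k_a(20) = 5.026 × 1.31^0.969 / 1.56^1.673 = 5.026 × 1.299 / 2.104 = 3.103 d⁻¹.
k_a(15.4) = 3.103 × 1.024^(15.4−20) = 3.103 × 0.8966 = 2.782 d⁻¹.

k_a ≈ 2.78 d⁻¹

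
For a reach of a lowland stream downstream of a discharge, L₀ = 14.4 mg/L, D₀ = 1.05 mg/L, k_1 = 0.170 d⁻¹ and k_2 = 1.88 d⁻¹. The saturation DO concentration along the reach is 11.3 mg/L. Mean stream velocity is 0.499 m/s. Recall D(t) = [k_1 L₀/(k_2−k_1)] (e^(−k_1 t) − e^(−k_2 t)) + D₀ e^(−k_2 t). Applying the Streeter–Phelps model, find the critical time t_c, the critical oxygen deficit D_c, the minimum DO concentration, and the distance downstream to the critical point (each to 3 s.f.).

At the critical point dD/dt = 0, so k_1 L₀ e^(−k_1 t) = k_2 D. Substituting D(t) from the Streeter–Phelps equation and solving for t gives
t_c = ln[(k_2/k_1)(1 − D₀(k_2−k_1)/(k_1 L₀))] / (k_2−k_1).
Here k_2−k_1 = 1.710 d⁻¹ and 1 − D₀(k_2−k_1)/(k_1 L₀) = 1 − 1.05×1.710/(0.170×14.4) = 0.2665, so
t_c = ln(11.06 × 0.2665) / 1.710 = 1.081 / 1.710 = 0.6322 d.
D_c = (k_1/k_2) L₀ e^(−k_1 t_c) = (0.170/1.88) × 14.4 × e^(−0.170×0.6322) = 0.09043 × 14.4 × 0.8981 = 1.169 mg/L.
Minimum DO = C_s − D_c = 11.3 − 1.169 = 10.13 mg/L.
x_c = v t_c = 0.499 m/s × 0.6322 d × 86400 s/d = 27260 m ≈ 27.3 km.

t_c ≈ 0.632 d; D_c ≈ 1.17 mg/L; min DO ≈ 10.1 mg/L; x_c ≈ 27.3 km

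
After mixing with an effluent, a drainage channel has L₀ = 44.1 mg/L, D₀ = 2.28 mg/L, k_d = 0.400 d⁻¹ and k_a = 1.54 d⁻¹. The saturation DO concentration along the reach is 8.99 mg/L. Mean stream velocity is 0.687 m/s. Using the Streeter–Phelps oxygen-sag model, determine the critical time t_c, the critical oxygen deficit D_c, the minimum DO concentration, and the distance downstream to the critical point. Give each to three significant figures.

With k_a/k_d = 3.850 and 1 − D₀(k_a−k_d)/(k_d L₀) = 0.8527,
t_c = ln(3.850 × 0.8527) / (1.54 − 0.400) = ln(3.283) / 1.140 = 1.189/1.140 = 1.043 d.
D_c = (k_d/k_a) L₀ e^(−k_d t_c) = (0.400/1.54) × 44.1 × e^(−0.400×1.043) = 0.2597 × 44.1 × 0.6590 = 7.548 mg/L.
Minimum DO = C_s − D_c = 8.99 − 7.548 = 1.442 mg/L.
x_c = v t_c = 0.687 m/s × 1.043 d × 86400 s/d = 61890 m ≈ 61.9 km.

t_c ≈ 1.04 d; D_c ≈ 7.55 mg/L; min DO ≈ 1.44 mg/L; x_c ≈ 61.9 km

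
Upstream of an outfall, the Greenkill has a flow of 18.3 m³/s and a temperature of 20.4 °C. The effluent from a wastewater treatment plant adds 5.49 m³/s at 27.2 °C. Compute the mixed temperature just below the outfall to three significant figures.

22.0 °C

Flow-weighted mixing: C = (Q_r C_r + Q_w C_w)/(Q_r + Q_w)
= (18.3×20.4 + 5.49×27.2)/(18.3 + 5.49) = 522.6/23.79 = 21.97 °C.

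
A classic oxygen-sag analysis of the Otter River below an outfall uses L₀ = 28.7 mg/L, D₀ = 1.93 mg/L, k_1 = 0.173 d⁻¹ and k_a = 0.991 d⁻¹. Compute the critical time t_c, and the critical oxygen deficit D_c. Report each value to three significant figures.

t_c ≈ 1.67 d; D_c ≈ 3.76 mg/L

With k_a/k_1 = 5.728 and 1 − D₀(k_a−k_1)/(k_1 L₀) = 0.6820,
t_c = ln(5.728 × 0.6820) / (0.991 − 0.173) = ln(3.907) / 0.8180 = 1.363/0.8180 = 1.666 d.
L(t_c) = L₀ e^(−k_1 t_c) = 28.7 × 0.7496 = 21.51 mg/L, and at the critical point k_a D_c = k_1 L, so D_c = (0.173/0.991) × 21.51 = 3.756 mg/L.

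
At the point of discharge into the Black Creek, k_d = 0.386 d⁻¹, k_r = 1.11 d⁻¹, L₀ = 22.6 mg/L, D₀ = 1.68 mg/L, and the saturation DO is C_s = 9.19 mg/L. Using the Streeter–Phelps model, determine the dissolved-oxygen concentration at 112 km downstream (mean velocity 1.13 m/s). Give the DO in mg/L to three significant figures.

DO ≈ 4.35 mg/L

Travel time t = x/v = 112 km / (1.13 m/s) = 112000 m / 1.13 m/s = 99120 s = 1.147 d.
k_d L₀/(k_r−k_d) = 0.386×22.6/(1.11−0.386) = 8.724/0.7240 = 12.05 mg/L.
e^(−k_d t) = e^(−0.386×1.147) = 0.6422; e^(−k_r t) = e^(−1.11×1.147) = 0.2799.
D = 12.05 × (0.6422 − 0.2799) + 1.68 × 0.2799 = 4.366 + 0.4702 = 4.836 mg/L.
DO = C_s − D = 9.19 − 4.836 = 4.354 mg/L.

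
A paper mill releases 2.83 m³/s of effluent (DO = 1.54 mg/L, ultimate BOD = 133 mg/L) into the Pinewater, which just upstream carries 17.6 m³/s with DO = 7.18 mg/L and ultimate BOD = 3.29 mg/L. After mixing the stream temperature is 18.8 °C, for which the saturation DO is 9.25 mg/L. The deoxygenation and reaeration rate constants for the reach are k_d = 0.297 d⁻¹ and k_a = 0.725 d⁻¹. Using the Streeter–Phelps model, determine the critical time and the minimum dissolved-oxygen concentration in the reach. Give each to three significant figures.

Mixed DO = (17.6×7.18 + 2.83×1.54)/(17.6+2.83) = 130.7/20.43 = 6.399 mg/L.
Mixed L₀ = (17.6×3.29 + 2.83×133)/(20.43) = 434.3/20.43 = 21.26 mg/L.
Initial deficit D₀ = C_s − DO₀ = 9.25 − 6.399 = 2.851 mg/L.
t_c = (1/0.4280) ln[(0.725/0.297)(1 − 2.851×0.4280/(0.297×21.26))] = 2.336 × ln(1.969) = 1.583 d.
D_c = (0.297/0.725) × 21.26 × e^(−0.297×1.583) = 0.4097 × 21.26 × 0.6249 = 5.441 mg/L.
Minimum DO = 9.25 − 5.441 = 3.809 mg/L.

t_c ≈ 1.58 d; minimum DO ≈ 3.81 mg/L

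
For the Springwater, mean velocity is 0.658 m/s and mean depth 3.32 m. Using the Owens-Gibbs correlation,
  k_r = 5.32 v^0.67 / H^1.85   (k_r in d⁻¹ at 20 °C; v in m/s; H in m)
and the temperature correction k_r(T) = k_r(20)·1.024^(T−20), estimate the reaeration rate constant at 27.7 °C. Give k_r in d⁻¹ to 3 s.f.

k_r ≈ 0.524 d⁻¹

k_r(20) = 5.32 × 0.658^0.67 / 3.32^1.85 = 5.32 × 0.7555 / 9.207 = 0.4365 d⁻¹.
k_r(27.7) = 0.4365 × 1.024^(27.7−20) = 0.4365 × 1.200 = 0.5240 d⁻¹.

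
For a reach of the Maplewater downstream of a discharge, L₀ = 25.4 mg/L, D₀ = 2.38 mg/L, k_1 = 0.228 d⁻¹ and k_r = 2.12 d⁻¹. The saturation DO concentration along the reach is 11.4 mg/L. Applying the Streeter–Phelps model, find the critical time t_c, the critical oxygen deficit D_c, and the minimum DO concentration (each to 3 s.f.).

At the critical point dD/dt = 0, so k_1 L₀ e^(−k_1 t) = k_r D. Substituting D(t) from the Streeter–Phelps equation and solving for t gives
t_c = ln[(k_r/k_1)(1 − D₀(k_r−k_1)/(k_1 L₀))] / (k_r−k_1).
Here k_r−k_1 = 1.892 d⁻¹ and 1 − D₀(k_r−k_1)/(k_1 L₀) = 1 − 2.38×1.892/(0.228×25.4) = 0.2224, so
t_c = ln(9.298 × 0.2224) / 1.892 = 0.7268 / 1.892 = 0.3841 d.
D_c = (k_1/k_r) L₀ e^(−k_1 t_c) = (0.228/2.12) × 25.4 × e^(−0.228×0.3841) = 0.1075 × 25.4 × 0.9161 = 2.503 mg/L.
Minimum DO = C_s − D_c = 11.4 − 2.503 = 8.897 mg/L.

t_c ≈ 0.384 d; D_c ≈ 2.50 mg/L; min DO ≈ 8.90 mg/L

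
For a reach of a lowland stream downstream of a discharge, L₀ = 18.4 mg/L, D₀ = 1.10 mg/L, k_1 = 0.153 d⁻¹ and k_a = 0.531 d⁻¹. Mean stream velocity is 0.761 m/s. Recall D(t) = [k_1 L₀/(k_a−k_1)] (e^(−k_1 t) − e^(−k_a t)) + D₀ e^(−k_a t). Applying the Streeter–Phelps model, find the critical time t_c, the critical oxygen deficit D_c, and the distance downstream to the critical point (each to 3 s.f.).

t_c ≈ 2.87 d; D_c ≈ 3.42 mg/L; x_c ≈ 189 km

With k_a/k_1 = 3.471 and 1 − D₀(k_a−k_1)/(k_1 L₀) = 0.8523,
t_c = ln(3.471 × 0.8523) / (0.531 − 0.153) = ln(2.958) / 0.3780 = 1.085/0.3780 = 2.869 d.
D_c = (k_1/k_a) L₀ e^(−k_1 t_c) = (0.153/0.531) × 18.4 × e^(−0.153×2.869) = 0.2881 × 18.4 × 0.6447 = 3.418 mg/L.
x_c = v t_c = 0.761 m/s × 2.869 d × 86400 s/d = 188600 m ≈ 189 km.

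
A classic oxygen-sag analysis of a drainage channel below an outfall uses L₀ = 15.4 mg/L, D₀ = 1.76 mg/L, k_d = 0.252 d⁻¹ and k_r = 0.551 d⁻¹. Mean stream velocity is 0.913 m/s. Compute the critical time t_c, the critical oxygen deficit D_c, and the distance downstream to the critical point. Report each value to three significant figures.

With k_r/k_d = 2.187 and 1 − D₀(k_r−k_d)/(k_d L₀) = 0.8644,
t_c = ln(2.187 × 0.8644) / (0.551 − 0.252) = ln(1.890) / 0.2990 = 0.6366/0.2990 = 2.129 d.
L(t_c) = L₀ e^(−k_d t_c) = 15.4 × 0.5848 = 9.006 mg/L, and at the critical point k_r D_c = k_d L, so D_c = (0.252/0.551) × 9.006 = 4.119 mg/L.
x_c = v t_c = 0.913 m/s × 2.129 d × 86400 s/d = 167900 m ≈ 168 km.

t_c ≈ 2.13 d; D_c ≈ 4.12 mg/L; x_c ≈ 168 km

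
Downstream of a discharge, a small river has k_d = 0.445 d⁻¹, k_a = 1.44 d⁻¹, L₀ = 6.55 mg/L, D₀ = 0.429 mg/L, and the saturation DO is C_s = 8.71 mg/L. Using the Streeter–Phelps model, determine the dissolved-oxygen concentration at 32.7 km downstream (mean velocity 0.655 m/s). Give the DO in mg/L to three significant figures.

Travel time t = x/v = 32.7 km / (0.655 m/s) = 32700 m / 0.655 m/s = 49920 s = 0.5778 d.
k_d L₀/(k_a−k_d) = 0.445×6.55/(1.44−0.445) = 2.915/0.9950 = 2.929 mg/L.
e^(−k_d t) = e^(−0.445×0.5778) = 0.7733; e^(−k_a t) = e^(−1.44×0.5778) = 0.4352.
D = 2.929 × (0.7733 − 0.4352) + 0.429 × 0.4352 = 0.9905 + 0.1867 = 1.177 mg/L.
DO = C_s − D = 8.71 − 1.177 = 7.533 mg/L.

DO ≈ 7.53 mg/L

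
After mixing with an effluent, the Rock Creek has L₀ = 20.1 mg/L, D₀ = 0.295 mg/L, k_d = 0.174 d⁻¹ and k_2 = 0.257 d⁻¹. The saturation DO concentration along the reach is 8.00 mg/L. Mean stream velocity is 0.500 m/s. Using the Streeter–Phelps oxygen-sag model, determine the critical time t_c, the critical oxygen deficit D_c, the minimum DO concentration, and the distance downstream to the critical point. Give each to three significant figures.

With k_2/k_d = 1.477 and 1 − D₀(k_2−k_d)/(k_d L₀) = 0.9930,
t_c = ln(1.477 × 0.9930) / (0.257 − 0.174) = ln(1.467) / 0.08300 = 0.3830/0.08300 = 4.614 d.
D_c = (k_d/k_2) L₀ e^(−k_d t_c) = (0.174/0.257) × 20.1 × e^(−0.174×4.614) = 0.6770 × 20.1 × 0.4480 = 6.097 mg/L.
Minimum DO = C_s − D_c = 8.00 − 6.097 = 1.903 mg/L.
x_c = v t_c = 0.500 m/s × 4.614 d × 86400 s/d = 199300 m ≈ 199 km.

t_c ≈ 4.61 d; D_c ≈ 6.10 mg/L; min DO ≈ 1.90 mg/L; x_c ≈ 199 km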